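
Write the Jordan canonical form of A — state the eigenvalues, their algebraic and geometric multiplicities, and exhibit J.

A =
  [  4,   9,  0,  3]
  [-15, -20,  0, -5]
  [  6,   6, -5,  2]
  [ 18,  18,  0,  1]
J_2(-5) ⊕ J_1(-5) ⊕ J_1(-5)

The characteristic polynomial is
  det(x·I − A) = x^4 + 20*x^3 + 150*x^2 + 500*x + 625 = (x + 5)^4

Eigenvalues and multiplicities (the geometric multiplicity of λ is n − rank(A − λI), which equals the number of Jordan blocks for λ):
  λ = -5: algebraic multiplicity = 4, geometric multiplicity = 3

Determining the block sizes for each eigenvalue:
  λ = -5: 3 blocks summing to 4 forces exactly one block of size 2 and the rest size 1 → block sizes [2, 1, 1]

Assembling the blocks gives a Jordan form
J =
  [-5,  1,  0,  0]
  [ 0, -5,  0,  0]
  [ 0,  0, -5,  0]
  [ 0,  0,  0, -5]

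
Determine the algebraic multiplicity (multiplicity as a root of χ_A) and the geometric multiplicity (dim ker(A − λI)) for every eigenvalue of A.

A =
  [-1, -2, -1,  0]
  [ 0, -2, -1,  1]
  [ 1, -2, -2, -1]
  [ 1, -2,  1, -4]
λ = -3: alg = 1, geom = 1; λ = -2: alg = 3, geom = 2

Step 1 — factor the characteristic polynomial to read off the algebraic multiplicities:
  χ_A(x) = (x + 2)^3*(x + 3)

Step 2 — compute geometric multiplicities via the rank-nullity identity g(λ) = n − rank(A − λI):
  rank(A − (-3)·I) = 3, so dim ker(A − (-3)·I) = n − 3 = 1
  rank(A − (-2)·I) = 2, so dim ker(A − (-2)·I) = n − 2 = 2

Summary:
  λ = -3: algebraic multiplicity = 1, geometric multiplicity = 1
  λ = -2: algebraic multiplicity = 3, geometric multiplicity = 2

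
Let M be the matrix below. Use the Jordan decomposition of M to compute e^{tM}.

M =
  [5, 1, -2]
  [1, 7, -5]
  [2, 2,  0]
e^{tM} =
  [-t^2*exp(4*t) + t*exp(4*t) + exp(4*t), t*exp(4*t), t^2*exp(4*t)/2 - 2*t*exp(4*t)]
  [-3*t^2*exp(4*t) + t*exp(4*t), 3*t*exp(4*t) + exp(4*t), 3*t^2*exp(4*t)/2 - 5*t*exp(4*t)]
  [-2*t^2*exp(4*t) + 2*t*exp(4*t), 2*t*exp(4*t), t^2*exp(4*t) - 4*t*exp(4*t) + exp(4*t)]

Strategy: write M = P · J · P⁻¹ where J is a Jordan canonical form, so e^{tM} = P · e^{tJ} · P⁻¹, and e^{tJ} can be computed block-by-block.

M has Jordan form
J =
  [4, 1, 0]
  [0, 4, 1]
  [0, 0, 4]
(up to reordering of blocks).

Per-block formulas:
  For a 3×3 Jordan block J_3(4): exp(t · J_3(4)) = e^(4t)·(I + t·N + (t^2/2)·N^2), where N is the 3×3 nilpotent shift.

After assembling e^{tJ} and conjugating by P, we get:

e^{tM} =
  [-t^2*exp(4*t) + t*exp(4*t) + exp(4*t), t*exp(4*t), t^2*exp(4*t)/2 - 2*t*exp(4*t)]
  [-3*t^2*exp(4*t) + t*exp(4*t), 3*t*exp(4*t) + exp(4*t), 3*t^2*exp(4*t)/2 - 5*t*exp(4*t)]
  [-2*t^2*exp(4*t) + 2*t*exp(4*t), 2*t*exp(4*t), t^2*exp(4*t) - 4*t*exp(4*t) + exp(4*t)]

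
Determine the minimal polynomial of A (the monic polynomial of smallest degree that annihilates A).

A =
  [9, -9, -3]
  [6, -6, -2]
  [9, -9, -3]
x^2

The characteristic polynomial is χ_A(x) = x^3, so the eigenvalues are known. The minimal polynomial is
  m_A(x) = Π_λ (x − λ)^{k_λ}
where k_λ is the size of the *largest* Jordan block for λ (equivalently, the smallest k with (A − λI)^k v = 0 for every generalised eigenvector v of λ).

  λ = 0: largest Jordan block has size 2, contributing (x − 0)^2

So m_A(x) = x^2 = x^2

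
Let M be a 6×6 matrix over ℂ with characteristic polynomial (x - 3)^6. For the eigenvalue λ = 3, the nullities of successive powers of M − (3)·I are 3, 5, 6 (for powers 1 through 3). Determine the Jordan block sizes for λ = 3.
Block sizes for λ = 3: [3, 2, 1]

From the dimensions of kernels of powers, the number of Jordan blocks of size at least j is d_j − d_{j−1} where d_j = dim ker(N^j) (with d_0 = 0). Computing the differences gives [3, 2, 1].
The number of blocks of size exactly k is (#blocks of size ≥ k) − (#blocks of size ≥ k + 1), so the partition is: 1 block(s) of size 1, 1 block(s) of size 2, 1 block(s) of size 3.
In nonincreasing order the block sizes are [3, 2, 1].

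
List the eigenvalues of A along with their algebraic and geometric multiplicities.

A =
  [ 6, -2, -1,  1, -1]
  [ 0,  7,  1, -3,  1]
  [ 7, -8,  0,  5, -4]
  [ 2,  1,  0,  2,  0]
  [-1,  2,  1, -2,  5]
λ = 4: alg = 5, geom = 2

Step 1 — factor the characteristic polynomial to read off the algebraic multiplicities:
  χ_A(x) = (x - 4)^5

Step 2 — compute geometric multiplicities via the rank-nullity identity g(λ) = n − rank(A − λI):
  rank(A − (4)·I) = 3, so dim ker(A − (4)·I) = n − 3 = 2

Summary:
  λ = 4: algebraic multiplicity = 5, geometric multiplicity = 2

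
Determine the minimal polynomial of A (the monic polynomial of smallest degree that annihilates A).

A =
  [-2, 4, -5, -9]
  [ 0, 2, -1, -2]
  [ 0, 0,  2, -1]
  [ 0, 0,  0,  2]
x^4 - 4*x^3 + 16*x - 16

The characteristic polynomial is χ_A(x) = (x - 2)^3*(x + 2), so the eigenvalues are known. The minimal polynomial is
  m_A(x) = Π_λ (x − λ)^{k_λ}
where k_λ is the size of the *largest* Jordan block for λ (equivalently, the smallest k with (A − λI)^k v = 0 for every generalised eigenvector v of λ).

  λ = -2: largest Jordan block has size 1, contributing (x + 2)
  λ = 2: largest Jordan block has size 3, contributing (x − 2)^3

So m_A(x) = (x - 2)^3*(x + 2) = x^4 - 4*x^3 + 16*x - 16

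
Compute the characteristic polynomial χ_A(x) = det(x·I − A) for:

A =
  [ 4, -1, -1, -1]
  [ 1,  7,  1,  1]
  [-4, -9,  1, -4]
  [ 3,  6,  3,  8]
x^4 - 20*x^3 + 150*x^2 - 500*x + 625

Expanding det(x·I − A) (e.g. by cofactor expansion or by noting that A is similar to its Jordan form J, which has the same characteristic polynomial as A) gives
  χ_A(x) = x^4 - 20*x^3 + 150*x^2 - 500*x + 625
which factors as (x - 5)^4. The eigenvalues (with algebraic multiplicities) are λ = 5 with multiplicity 4.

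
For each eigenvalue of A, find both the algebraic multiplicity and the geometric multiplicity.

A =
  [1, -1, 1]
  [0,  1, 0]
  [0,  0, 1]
λ = 1: alg = 3, geom = 2

Step 1 — factor the characteristic polynomial to read off the algebraic multiplicities:
  χ_A(x) = (x - 1)^3

Step 2 — compute geometric multiplicities via the rank-nullity identity g(λ) = n − rank(A − λI):
  rank(A − (1)·I) = 1, so dim ker(A − (1)·I) = n − 1 = 2

Summary:
  λ = 1: algebraic multiplicity = 3, geometric multiplicity = 2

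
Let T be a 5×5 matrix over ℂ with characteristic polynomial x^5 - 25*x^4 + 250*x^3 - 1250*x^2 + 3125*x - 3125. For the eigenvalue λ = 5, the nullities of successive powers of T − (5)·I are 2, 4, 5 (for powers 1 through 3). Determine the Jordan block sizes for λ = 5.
Block sizes for λ = 5: [3, 2]

From the dimensions of kernels of powers, the number of Jordan blocks of size at least j is d_j − d_{j−1} where d_j = dim ker(N^j) (with d_0 = 0). Computing the differences gives [2, 2, 1].
The number of blocks of size exactly k is (#blocks of size ≥ k) − (#blocks of size ≥ k + 1), so the partition is: 1 block(s) of size 2, 1 block(s) of size 3.
In nonincreasing order the block sizes are [3, 2].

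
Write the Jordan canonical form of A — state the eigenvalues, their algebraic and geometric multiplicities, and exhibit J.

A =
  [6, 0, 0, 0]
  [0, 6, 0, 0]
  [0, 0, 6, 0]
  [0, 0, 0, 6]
J_1(6) ⊕ J_1(6) ⊕ J_1(6) ⊕ J_1(6)

The characteristic polynomial is
  det(x·I − A) = x^4 - 24*x^3 + 216*x^2 - 864*x + 1296 = (x - 6)^4

Eigenvalues and multiplicities (the geometric multiplicity of λ is n − rank(A − λI), which equals the number of Jordan blocks for λ):
  λ = 6: algebraic multiplicity = 4, geometric multiplicity = 4

Determining the block sizes for each eigenvalue:
  λ = 6: gm = am = 4, so every block has size 1 → block sizes [1, 1, 1, 1]

Assembling the blocks gives a Jordan form
J =
  [6, 0, 0, 0]
  [0, 6, 0, 0]
  [0, 0, 6, 0]
  [0, 0, 0, 6]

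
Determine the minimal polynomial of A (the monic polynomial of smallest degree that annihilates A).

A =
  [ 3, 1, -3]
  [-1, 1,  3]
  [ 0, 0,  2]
x^2 - 4*x + 4

The characteristic polynomial is χ_A(x) = (x - 2)^3, so the eigenvalues are known. The minimal polynomial is
  m_A(x) = Π_λ (x − λ)^{k_λ}
where k_λ is the size of the *largest* Jordan block for λ (equivalently, the smallest k with (A − λI)^k v = 0 for every generalised eigenvector v of λ).

  λ = 2: largest Jordan block has size 2, contributing (x − 2)^2

So m_A(x) = (x - 2)^2 = x^2 - 4*x + 4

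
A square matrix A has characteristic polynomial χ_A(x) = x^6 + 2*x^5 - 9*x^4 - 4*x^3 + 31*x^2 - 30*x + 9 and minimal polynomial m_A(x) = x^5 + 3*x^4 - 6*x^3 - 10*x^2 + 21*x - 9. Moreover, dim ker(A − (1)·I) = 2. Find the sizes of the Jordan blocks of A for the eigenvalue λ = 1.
Block sizes for λ = 1: [3, 1]

Step 1 — from the characteristic polynomial, algebraic multiplicity of λ = 1 is 4. From dim ker(A − (1)·I) = 2, there are exactly 2 Jordan blocks for λ = 1.
Step 2 — from the minimal polynomial, the factor (x − 1)^3 tells us the largest block for λ = 1 has size 3.
Step 3 — with total size 4, 2 blocks, and largest block 3, the block sizes (in nonincreasing order) are [3, 1].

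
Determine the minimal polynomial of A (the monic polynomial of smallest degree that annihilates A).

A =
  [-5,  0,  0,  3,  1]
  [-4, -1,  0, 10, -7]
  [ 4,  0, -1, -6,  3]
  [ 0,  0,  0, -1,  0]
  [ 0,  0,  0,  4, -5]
x^4 + 12*x^3 + 46*x^2 + 60*x + 25

The characteristic polynomial is χ_A(x) = (x + 1)^3*(x + 5)^2, so the eigenvalues are known. The minimal polynomial is
  m_A(x) = Π_λ (x − λ)^{k_λ}
where k_λ is the size of the *largest* Jordan block for λ (equivalently, the smallest k with (A − λI)^k v = 0 for every generalised eigenvector v of λ).

  λ = -5: largest Jordan block has size 2, contributing (x + 5)^2
  λ = -1: largest Jordan block has size 2, contributing (x + 1)^2

So m_A(x) = (x + 1)^2*(x + 5)^2 = x^4 + 12*x^3 + 46*x^2 + 60*x + 25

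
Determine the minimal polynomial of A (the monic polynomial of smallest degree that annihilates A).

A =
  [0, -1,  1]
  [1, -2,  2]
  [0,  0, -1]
x^3 + 3*x^2 + 3*x + 1

The characteristic polynomial is χ_A(x) = (x + 1)^3, so the eigenvalues are known. The minimal polynomial is
  m_A(x) = Π_λ (x − λ)^{k_λ}
where k_λ is the size of the *largest* Jordan block for λ (equivalently, the smallest k with (A − λI)^k v = 0 for every generalised eigenvector v of λ).

  λ = -1: largest Jordan block has size 3, contributing (x + 1)^3

So m_A(x) = (x + 1)^3 = x^3 + 3*x^2 + 3*x + 1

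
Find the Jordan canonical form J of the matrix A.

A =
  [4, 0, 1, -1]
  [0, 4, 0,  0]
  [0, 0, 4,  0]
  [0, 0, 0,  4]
J_2(4) ⊕ J_1(4) ⊕ J_1(4)

The characteristic polynomial is
  det(x·I − A) = x^4 - 16*x^3 + 96*x^2 - 256*x + 256 = (x - 4)^4

Eigenvalues and multiplicities (the geometric multiplicity of λ is n − rank(A − λI), which equals the number of Jordan blocks for λ):
  λ = 4: algebraic multiplicity = 4, geometric multiplicity = 3

Determining the block sizes for each eigenvalue:
  λ = 4: 3 blocks summing to 4 forces exactly one block of size 2 and the rest size 1 → block sizes [2, 1, 1]

Assembling the blocks gives a Jordan form
J =
  [4, 1, 0, 0]
  [0, 4, 0, 0]
  [0, 0, 4, 0]
  [0, 0, 0, 4]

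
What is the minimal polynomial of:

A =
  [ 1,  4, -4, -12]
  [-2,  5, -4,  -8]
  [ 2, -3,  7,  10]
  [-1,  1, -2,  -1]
x^2 - 6*x + 9

The characteristic polynomial is χ_A(x) = (x - 3)^4, so the eigenvalues are known. The minimal polynomial is
  m_A(x) = Π_λ (x − λ)^{k_λ}
where k_λ is the size of the *largest* Jordan block for λ (equivalently, the smallest k with (A − λI)^k v = 0 for every generalised eigenvector v of λ).

  λ = 3: largest Jordan block has size 2, contributing (x − 3)^2

So m_A(x) = (x - 3)^2 = x^2 - 6*x + 9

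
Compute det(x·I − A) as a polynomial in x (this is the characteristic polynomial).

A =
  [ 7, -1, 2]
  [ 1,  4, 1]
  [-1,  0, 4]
x^3 - 15*x^2 + 75*x - 125

Expanding det(x·I − A) (e.g. by cofactor expansion or by noting that A is similar to its Jordan form J, which has the same characteristic polynomial as A) gives
  χ_A(x) = x^3 - 15*x^2 + 75*x - 125
which factors as (x - 5)^3. The eigenvalues (with algebraic multiplicities) are λ = 5 with multiplicity 3.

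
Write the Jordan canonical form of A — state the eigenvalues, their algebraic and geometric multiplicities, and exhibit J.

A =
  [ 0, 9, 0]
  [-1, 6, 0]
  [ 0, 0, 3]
J_2(3) ⊕ J_1(3)

The characteristic polynomial is
  det(x·I − A) = x^3 - 9*x^2 + 27*x - 27 = (x - 3)^3

Eigenvalues and multiplicities (the geometric multiplicity of λ is n − rank(A − λI), which equals the number of Jordan blocks for λ):
  λ = 3: algebraic multiplicity = 3, geometric multiplicity = 2

Determining the block sizes for each eigenvalue:
  λ = 3: 2 blocks summing to 3 forces exactly one block of size 2 and the rest size 1 → block sizes [2, 1]

Assembling the blocks gives a Jordan form
J =
  [3, 1, 0]
  [0, 3, 0]
  [0, 0, 3]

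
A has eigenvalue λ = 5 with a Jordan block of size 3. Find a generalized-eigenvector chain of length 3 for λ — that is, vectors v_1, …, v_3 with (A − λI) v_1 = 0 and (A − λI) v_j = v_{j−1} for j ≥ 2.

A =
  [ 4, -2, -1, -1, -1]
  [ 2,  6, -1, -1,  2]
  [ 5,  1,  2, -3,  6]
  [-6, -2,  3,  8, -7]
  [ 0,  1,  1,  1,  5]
A Jordan chain for λ = 5 of length 3:
v_1 = (-2, 1, 0, -1, 1)ᵀ
v_2 = (-1, 2, 5, -6, 0)ᵀ
v_3 = (1, 0, 0, 0, 0)ᵀ

Let N = A − (5)·I. We want v_3 with N^3 v_3 = 0 but N^2 v_3 ≠ 0; then v_{j-1} := N · v_j for j = 3, …, 2.

Pick v_3 = (1, 0, 0, 0, 0)ᵀ.
Then v_2 = N · v_3 = (-1, 2, 5, -6, 0)ᵀ.
Then v_1 = N · v_2 = (-2, 1, 0, -1, 1)ᵀ.

Sanity check: (A − (5)·I) v_1 = (0, 0, 0, 0, 0)ᵀ = 0. ✓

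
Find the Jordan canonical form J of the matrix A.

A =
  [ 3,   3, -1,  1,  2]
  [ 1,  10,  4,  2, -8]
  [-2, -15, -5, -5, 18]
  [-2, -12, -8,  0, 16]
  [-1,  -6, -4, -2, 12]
J_3(4) ⊕ J_1(4) ⊕ J_1(4)

The characteristic polynomial is
  det(x·I − A) = x^5 - 20*x^4 + 160*x^3 - 640*x^2 + 1280*x - 1024 = (x - 4)^5

Eigenvalues and multiplicities (the geometric multiplicity of λ is n − rank(A − λI), which equals the number of Jordan blocks for λ):
  λ = 4: algebraic multiplicity = 5, geometric multiplicity = 3

Determining the block sizes for each eigenvalue:
  λ = 4: with am = 5 and gm = 3, the partition is not yet determined (e.g. several partitions of 5 into 3 parts exist). Let N = A − (4)·I. Computing rank(N^1) = 2, rank(N^2) = 1, rank(N^3) = 0; the number of blocks of size ≥ j is rank(N^{j−1}) − rank(N^j), giving [3, 1, 1]. So we have 1 block(s) of size 3, 2 block(s) of size 1 → block sizes [3, 1, 1]

Assembling the blocks gives a Jordan form
J =
  [4, 1, 0, 0, 0]
  [0, 4, 1, 0, 0]
  [0, 0, 4, 0, 0]
  [0, 0, 0, 4, 0]
  [0, 0, 0, 0, 4]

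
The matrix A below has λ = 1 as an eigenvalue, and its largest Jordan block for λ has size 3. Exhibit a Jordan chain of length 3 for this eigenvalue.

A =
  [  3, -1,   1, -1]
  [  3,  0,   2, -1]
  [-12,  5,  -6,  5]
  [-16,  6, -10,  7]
A Jordan chain for λ = 1 of length 3:
v_1 = (5, -5, -5, 10)ᵀ
v_2 = (2, 3, -12, -16)ᵀ
v_3 = (1, 0, 0, 0)ᵀ

Let N = A − (1)·I. We want v_3 with N^3 v_3 = 0 but N^2 v_3 ≠ 0; then v_{j-1} := N · v_j for j = 3, …, 2.

Pick v_3 = (1, 0, 0, 0)ᵀ.
Then v_2 = N · v_3 = (2, 3, -12, -16)ᵀ.
Then v_1 = N · v_2 = (5, -5, -5, 10)ᵀ.

Sanity check: (A − (1)·I) v_1 = (0, 0, 0, 0)ᵀ = 0. ✓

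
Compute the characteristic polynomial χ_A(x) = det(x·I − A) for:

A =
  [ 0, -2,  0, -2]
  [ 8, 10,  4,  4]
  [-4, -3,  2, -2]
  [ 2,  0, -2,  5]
x^4 - 17*x^3 + 108*x^2 - 304*x + 320

Expanding det(x·I − A) (e.g. by cofactor expansion or by noting that A is similar to its Jordan form J, which has the same characteristic polynomial as A) gives
  χ_A(x) = x^4 - 17*x^3 + 108*x^2 - 304*x + 320
which factors as (x - 5)*(x - 4)^3. The eigenvalues (with algebraic multiplicities) are λ = 4 with multiplicity 3, λ = 5 with multiplicity 1.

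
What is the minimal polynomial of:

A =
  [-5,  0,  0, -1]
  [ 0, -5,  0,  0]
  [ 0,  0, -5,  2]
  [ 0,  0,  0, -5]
x^2 + 10*x + 25

The characteristic polynomial is χ_A(x) = (x + 5)^4, so the eigenvalues are known. The minimal polynomial is
  m_A(x) = Π_λ (x − λ)^{k_λ}
where k_λ is the size of the *largest* Jordan block for λ (equivalently, the smallest k with (A − λI)^k v = 0 for every generalised eigenvector v of λ).

  λ = -5: largest Jordan block has size 2, contributing (x + 5)^2

So m_A(x) = (x + 5)^2 = x^2 + 10*x + 25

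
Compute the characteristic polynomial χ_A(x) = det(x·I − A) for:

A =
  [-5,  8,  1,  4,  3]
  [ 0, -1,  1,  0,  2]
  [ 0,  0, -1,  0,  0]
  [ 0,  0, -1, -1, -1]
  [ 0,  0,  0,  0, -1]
x^5 + 9*x^4 + 26*x^3 + 34*x^2 + 21*x + 5

Expanding det(x·I − A) (e.g. by cofactor expansion or by noting that A is similar to its Jordan form J, which has the same characteristic polynomial as A) gives
  χ_A(x) = x^5 + 9*x^4 + 26*x^3 + 34*x^2 + 21*x + 5
which factors as (x + 1)^4*(x + 5). The eigenvalues (with algebraic multiplicities) are λ = -5 with multiplicity 1, λ = -1 with multiplicity 4.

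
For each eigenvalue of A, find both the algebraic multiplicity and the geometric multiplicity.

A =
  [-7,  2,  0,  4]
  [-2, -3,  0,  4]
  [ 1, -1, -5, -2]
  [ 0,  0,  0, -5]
λ = -5: alg = 4, geom = 3

Step 1 — factor the characteristic polynomial to read off the algebraic multiplicities:
  χ_A(x) = (x + 5)^4

Step 2 — compute geometric multiplicities via the rank-nullity identity g(λ) = n − rank(A − λI):
  rank(A − (-5)·I) = 1, so dim ker(A − (-5)·I) = n − 1 = 3

Summary:
  λ = -5: algebraic multiplicity = 4, geometric multiplicity = 3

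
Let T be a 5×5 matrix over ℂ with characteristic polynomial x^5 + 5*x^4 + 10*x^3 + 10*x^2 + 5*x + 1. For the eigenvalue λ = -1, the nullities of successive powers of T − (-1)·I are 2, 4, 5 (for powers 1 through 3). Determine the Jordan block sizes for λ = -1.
Block sizes for λ = -1: [3, 2]

From the dimensions of kernels of powers, the number of Jordan blocks of size at least j is d_j − d_{j−1} where d_j = dim ker(N^j) (with d_0 = 0). Computing the differences gives [2, 2, 1].
The number of blocks of size exactly k is (#blocks of size ≥ k) − (#blocks of size ≥ k + 1), so the partition is: 1 block(s) of size 2, 1 block(s) of size 3.
In nonincreasing order the block sizes are [3, 2].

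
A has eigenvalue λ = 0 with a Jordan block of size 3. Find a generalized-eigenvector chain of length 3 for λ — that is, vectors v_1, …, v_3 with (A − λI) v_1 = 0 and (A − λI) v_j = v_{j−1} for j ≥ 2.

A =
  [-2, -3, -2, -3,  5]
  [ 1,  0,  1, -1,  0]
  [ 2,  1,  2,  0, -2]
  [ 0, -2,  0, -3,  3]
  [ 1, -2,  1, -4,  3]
A Jordan chain for λ = 0 of length 3:
v_1 = (2, 0, -1, 1, 1)ᵀ
v_2 = (-2, 1, 2, 0, 1)ᵀ
v_3 = (1, 0, 0, 0, 0)ᵀ

Let N = A − (0)·I. We want v_3 with N^3 v_3 = 0 but N^2 v_3 ≠ 0; then v_{j-1} := N · v_j for j = 3, …, 2.

Pick v_3 = (1, 0, 0, 0, 0)ᵀ.
Then v_2 = N · v_3 = (-2, 1, 2, 0, 1)ᵀ.
Then v_1 = N · v_2 = (2, 0, -1, 1, 1)ᵀ.

Sanity check: (A − (0)·I) v_1 = (0, 0, 0, 0, 0)ᵀ = 0. ✓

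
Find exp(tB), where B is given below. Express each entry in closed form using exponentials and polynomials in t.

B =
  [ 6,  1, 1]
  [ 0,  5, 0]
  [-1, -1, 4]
e^{tB} =
  [t*exp(5*t) + exp(5*t), t*exp(5*t), t*exp(5*t)]
  [0, exp(5*t), 0]
  [-t*exp(5*t), -t*exp(5*t), -t*exp(5*t) + exp(5*t)]

Strategy: write B = P · J · P⁻¹ where J is a Jordan canonical form, so e^{tB} = P · e^{tJ} · P⁻¹, and e^{tJ} can be computed block-by-block.

B has Jordan form
J =
  [5, 1, 0]
  [0, 5, 0]
  [0, 0, 5]
(up to reordering of blocks).

Per-block formulas:
  For a 1×1 block at λ = 5: exp(t · [5]) = [e^(5t)].
  For a 2×2 Jordan block J_2(5): exp(t · J_2(5)) = e^(5t)·(I + t·N), where N is the 2×2 nilpotent shift.

After assembling e^{tJ} and conjugating by P, we get:

e^{tB} =
  [t*exp(5*t) + exp(5*t), t*exp(5*t), t*exp(5*t)]
  [0, exp(5*t), 0]
  [-t*exp(5*t), -t*exp(5*t), -t*exp(5*t) + exp(5*t)]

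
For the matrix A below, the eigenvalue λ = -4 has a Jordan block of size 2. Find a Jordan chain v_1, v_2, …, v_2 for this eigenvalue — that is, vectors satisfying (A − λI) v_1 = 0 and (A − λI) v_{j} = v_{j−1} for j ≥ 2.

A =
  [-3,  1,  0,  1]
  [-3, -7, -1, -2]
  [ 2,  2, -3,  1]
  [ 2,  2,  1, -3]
A Jordan chain for λ = -4 of length 2:
v_1 = (1, -3, 2, 2)ᵀ
v_2 = (1, 0, 0, 0)ᵀ

Let N = A − (-4)·I. We want v_2 with N^2 v_2 = 0 but N^1 v_2 ≠ 0; then v_{j-1} := N · v_j for j = 2, …, 2.

Pick v_2 = (1, 0, 0, 0)ᵀ.
Then v_1 = N · v_2 = (1, -3, 2, 2)ᵀ.

Sanity check: (A − (-4)·I) v_1 = (0, 0, 0, 0)ᵀ = 0. ✓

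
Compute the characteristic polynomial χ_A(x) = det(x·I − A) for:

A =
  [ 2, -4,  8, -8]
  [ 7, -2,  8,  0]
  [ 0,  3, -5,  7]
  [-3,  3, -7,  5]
x^4

Expanding det(x·I − A) (e.g. by cofactor expansion or by noting that A is similar to its Jordan form J, which has the same characteristic polynomial as A) gives
  χ_A(x) = x^4
which factors as x^4. The eigenvalues (with algebraic multiplicities) are λ = 0 with multiplicity 4.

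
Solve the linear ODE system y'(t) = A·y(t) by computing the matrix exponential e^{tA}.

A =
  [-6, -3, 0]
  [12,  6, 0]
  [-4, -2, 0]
e^{tA} =
  [1 - 6*t, -3*t, 0]
  [12*t, 6*t + 1, 0]
  [-4*t, -2*t, 1]

Strategy: write A = P · J · P⁻¹ where J is a Jordan canonical form, so e^{tA} = P · e^{tJ} · P⁻¹, and e^{tJ} can be computed block-by-block.

A has Jordan form
J =
  [0, 1, 0]
  [0, 0, 0]
  [0, 0, 0]
(up to reordering of blocks).

Per-block formulas:
  For a 2×2 Jordan block J_2(0): exp(t · J_2(0)) = e^(0t)·(I + t·N), where N is the 2×2 nilpotent shift.
  For a 1×1 block at λ = 0: exp(t · [0]) = [e^(0t)].

After assembling e^{tJ} and conjugating by P, we get:

e^{tA} =
  [1 - 6*t, -3*t, 0]
  [12*t, 6*t + 1, 0]
  [-4*t, -2*t, 1]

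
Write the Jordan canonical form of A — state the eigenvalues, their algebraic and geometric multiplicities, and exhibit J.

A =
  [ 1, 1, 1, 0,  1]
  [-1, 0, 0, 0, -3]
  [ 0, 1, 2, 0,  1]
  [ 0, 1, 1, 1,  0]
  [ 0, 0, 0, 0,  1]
J_3(1) ⊕ J_2(1)

The characteristic polynomial is
  det(x·I − A) = x^5 - 5*x^4 + 10*x^3 - 10*x^2 + 5*x - 1 = (x - 1)^5

Eigenvalues and multiplicities (the geometric multiplicity of λ is n − rank(A − λI), which equals the number of Jordan blocks for λ):
  λ = 1: algebraic multiplicity = 5, geometric multiplicity = 2

Determining the block sizes for each eigenvalue:
  λ = 1: with am = 5 and gm = 2, the partition is not yet determined (e.g. several partitions of 5 into 2 parts exist). Let N = A − (1)·I. Computing rank(N^1) = 3, rank(N^2) = 1, rank(N^3) = 0; the number of blocks of size ≥ j is rank(N^{j−1}) − rank(N^j), giving [2, 2, 1]. So we have 1 block(s) of size 3, 1 block(s) of size 2 → block sizes [3, 2]

Assembling the blocks gives a Jordan form
J =
  [1, 1, 0, 0, 0]
  [0, 1, 1, 0, 0]
  [0, 0, 1, 0, 0]
  [0, 0, 0, 1, 1]
  [0, 0, 0, 0, 1]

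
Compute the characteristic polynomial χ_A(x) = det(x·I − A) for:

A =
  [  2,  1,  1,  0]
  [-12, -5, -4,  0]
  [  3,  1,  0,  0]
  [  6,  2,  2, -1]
x^4 + 4*x^3 + 6*x^2 + 4*x + 1

Expanding det(x·I − A) (e.g. by cofactor expansion or by noting that A is similar to its Jordan form J, which has the same characteristic polynomial as A) gives
  χ_A(x) = x^4 + 4*x^3 + 6*x^2 + 4*x + 1
which factors as (x + 1)^4. The eigenvalues (with algebraic multiplicities) are λ = -1 with multiplicity 4.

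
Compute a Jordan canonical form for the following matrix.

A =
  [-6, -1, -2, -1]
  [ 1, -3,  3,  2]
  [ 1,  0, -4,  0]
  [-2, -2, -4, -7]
J_3(-5) ⊕ J_1(-5)

The characteristic polynomial is
  det(x·I − A) = x^4 + 20*x^3 + 150*x^2 + 500*x + 625 = (x + 5)^4

Eigenvalues and multiplicities (the geometric multiplicity of λ is n − rank(A − λI), which equals the number of Jordan blocks for λ):
  λ = -5: algebraic multiplicity = 4, geometric multiplicity = 2

Determining the block sizes for each eigenvalue:
  λ = -5: with am = 4 and gm = 2, the partition is not yet determined (e.g. several partitions of 4 into 2 parts exist). Let N = A − (-5)·I. Computing rank(N^1) = 2, rank(N^2) = 1, rank(N^3) = 0; the number of blocks of size ≥ j is rank(N^{j−1}) − rank(N^j), giving [2, 1, 1]. So we have 1 block(s) of size 3, 1 block(s) of size 1 → block sizes [3, 1]

Assembling the blocks gives a Jordan form
J =
  [-5,  1,  0,  0]
  [ 0, -5,  1,  0]
  [ 0,  0, -5,  0]
  [ 0,  0,  0, -5]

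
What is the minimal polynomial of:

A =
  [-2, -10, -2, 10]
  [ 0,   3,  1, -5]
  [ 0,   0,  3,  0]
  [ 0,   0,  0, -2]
x^3 - 4*x^2 - 3*x + 18

The characteristic polynomial is χ_A(x) = (x - 3)^2*(x + 2)^2, so the eigenvalues are known. The minimal polynomial is
  m_A(x) = Π_λ (x − λ)^{k_λ}
where k_λ is the size of the *largest* Jordan block for λ (equivalently, the smallest k with (A − λI)^k v = 0 for every generalised eigenvector v of λ).

  λ = -2: largest Jordan block has size 1, contributing (x + 2)
  λ = 3: largest Jordan block has size 2, contributing (x − 3)^2

So m_A(x) = (x - 3)^2*(x + 2) = x^3 - 4*x^2 - 3*x + 18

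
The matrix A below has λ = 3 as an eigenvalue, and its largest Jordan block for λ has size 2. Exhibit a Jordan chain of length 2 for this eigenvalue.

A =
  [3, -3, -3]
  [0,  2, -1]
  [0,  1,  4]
A Jordan chain for λ = 3 of length 2:
v_1 = (-3, -1, 1)ᵀ
v_2 = (0, 1, 0)ᵀ

Let N = A − (3)·I. We want v_2 with N^2 v_2 = 0 but N^1 v_2 ≠ 0; then v_{j-1} := N · v_j for j = 2, …, 2.

Pick v_2 = (0, 1, 0)ᵀ.
Then v_1 = N · v_2 = (-3, -1, 1)ᵀ.

Sanity check: (A − (3)·I) v_1 = (0, 0, 0)ᵀ = 0. ✓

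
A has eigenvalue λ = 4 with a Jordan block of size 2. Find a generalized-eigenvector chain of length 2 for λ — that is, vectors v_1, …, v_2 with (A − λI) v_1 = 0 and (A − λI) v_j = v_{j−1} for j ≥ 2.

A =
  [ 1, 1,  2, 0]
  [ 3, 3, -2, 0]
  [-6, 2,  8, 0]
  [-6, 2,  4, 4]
A Jordan chain for λ = 4 of length 2:
v_1 = (-3, 3, -6, -6)ᵀ
v_2 = (1, 0, 0, 0)ᵀ

Let N = A − (4)·I. We want v_2 with N^2 v_2 = 0 but N^1 v_2 ≠ 0; then v_{j-1} := N · v_j for j = 2, …, 2.

Pick v_2 = (1, 0, 0, 0)ᵀ.
Then v_1 = N · v_2 = (-3, 3, -6, -6)ᵀ.

Sanity check: (A − (4)·I) v_1 = (0, 0, 0, 0)ᵀ = 0. ✓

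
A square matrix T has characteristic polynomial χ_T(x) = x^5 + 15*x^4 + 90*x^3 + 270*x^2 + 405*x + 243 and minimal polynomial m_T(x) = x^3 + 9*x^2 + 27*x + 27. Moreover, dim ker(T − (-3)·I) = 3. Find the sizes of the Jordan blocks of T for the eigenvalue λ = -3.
Block sizes for λ = -3: [3, 1, 1]

Step 1 — from the characteristic polynomial, algebraic multiplicity of λ = -3 is 5. From dim ker(T − (-3)·I) = 3, there are exactly 3 Jordan blocks for λ = -3.
Step 2 — from the minimal polynomial, the factor (x + 3)^3 tells us the largest block for λ = -3 has size 3.
Step 3 — with total size 5, 3 blocks, and largest block 3, the block sizes (in nonincreasing order) are [3, 1, 1].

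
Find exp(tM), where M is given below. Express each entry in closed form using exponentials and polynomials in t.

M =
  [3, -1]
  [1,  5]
e^{tM} =
  [-t*exp(4*t) + exp(4*t), -t*exp(4*t)]
  [t*exp(4*t), t*exp(4*t) + exp(4*t)]

Strategy: write M = P · J · P⁻¹ where J is a Jordan canonical form, so e^{tM} = P · e^{tJ} · P⁻¹, and e^{tJ} can be computed block-by-block.

M has Jordan form
J =
  [4, 1]
  [0, 4]
(up to reordering of blocks).

Per-block formulas:
  For a 2×2 Jordan block J_2(4): exp(t · J_2(4)) = e^(4t)·(I + t·N), where N is the 2×2 nilpotent shift.

After assembling e^{tJ} and conjugating by P, we get:

e^{tM} =
  [-t*exp(4*t) + exp(4*t), -t*exp(4*t)]
  [t*exp(4*t), t*exp(4*t) + exp(4*t)]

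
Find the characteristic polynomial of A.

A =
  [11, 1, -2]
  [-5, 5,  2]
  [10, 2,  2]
x^3 - 18*x^2 + 108*x - 216

Expanding det(x·I − A) (e.g. by cofactor expansion or by noting that A is similar to its Jordan form J, which has the same characteristic polynomial as A) gives
  χ_A(x) = x^3 - 18*x^2 + 108*x - 216
which factors as (x - 6)^3. The eigenvalues (with algebraic multiplicities) are λ = 6 with multiplicity 3.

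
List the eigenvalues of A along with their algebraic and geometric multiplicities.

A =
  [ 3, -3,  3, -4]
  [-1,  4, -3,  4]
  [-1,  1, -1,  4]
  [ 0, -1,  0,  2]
λ = 2: alg = 4, geom = 2

Step 1 — factor the characteristic polynomial to read off the algebraic multiplicities:
  χ_A(x) = (x - 2)^4

Step 2 — compute geometric multiplicities via the rank-nullity identity g(λ) = n − rank(A − λI):
  rank(A − (2)·I) = 2, so dim ker(A − (2)·I) = n − 2 = 2

Summary:
  λ = 2: algebraic multiplicity = 4, geometric multiplicity = 2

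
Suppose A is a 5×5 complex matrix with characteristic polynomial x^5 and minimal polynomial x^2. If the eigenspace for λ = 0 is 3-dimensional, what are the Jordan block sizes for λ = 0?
Block sizes for λ = 0: [2, 2, 1]

Step 1 — from the characteristic polynomial, algebraic multiplicity of λ = 0 is 5. From dim ker(A − (0)·I) = 3, there are exactly 3 Jordan blocks for λ = 0.
Step 2 — from the minimal polynomial, the factor (x − 0)^2 tells us the largest block for λ = 0 has size 2.
Step 3 — with total size 5, 3 blocks, and largest block 2, the block sizes (in nonincreasing order) are [2, 2, 1].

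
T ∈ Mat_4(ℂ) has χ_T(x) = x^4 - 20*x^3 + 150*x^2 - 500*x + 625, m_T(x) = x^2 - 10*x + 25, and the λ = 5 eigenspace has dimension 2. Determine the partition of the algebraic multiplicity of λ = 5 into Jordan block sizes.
Block sizes for λ = 5: [2, 2]

Step 1 — from the characteristic polynomial, algebraic multiplicity of λ = 5 is 4. From dim ker(T − (5)·I) = 2, there are exactly 2 Jordan blocks for λ = 5.
Step 2 — from the minimal polynomial, the factor (x − 5)^2 tells us the largest block for λ = 5 has size 2.
Step 3 — with total size 4, 2 blocks, and largest block 2, the block sizes (in nonincreasing order) are [2, 2].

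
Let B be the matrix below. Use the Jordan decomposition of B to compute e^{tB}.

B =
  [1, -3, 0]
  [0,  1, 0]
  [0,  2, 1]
e^{tB} =
  [exp(t), -3*t*exp(t), 0]
  [0, exp(t), 0]
  [0, 2*t*exp(t), exp(t)]

Strategy: write B = P · J · P⁻¹ where J is a Jordan canonical form, so e^{tB} = P · e^{tJ} · P⁻¹, and e^{tJ} can be computed block-by-block.

B has Jordan form
J =
  [1, 1, 0]
  [0, 1, 0]
  [0, 0, 1]
(up to reordering of blocks).

Per-block formulas:
  For a 1×1 block at λ = 1: exp(t · [1]) = [e^(1t)].
  For a 2×2 Jordan block J_2(1): exp(t · J_2(1)) = e^(1t)·(I + t·N), where N is the 2×2 nilpotent shift.

After assembling e^{tJ} and conjugating by P, we get:

e^{tB} =
  [exp(t), -3*t*exp(t), 0]
  [0, exp(t), 0]
  [0, 2*t*exp(t), exp(t)]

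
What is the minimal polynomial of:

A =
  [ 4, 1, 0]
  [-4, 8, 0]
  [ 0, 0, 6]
x^2 - 12*x + 36

The characteristic polynomial is χ_A(x) = (x - 6)^3, so the eigenvalues are known. The minimal polynomial is
  m_A(x) = Π_λ (x − λ)^{k_λ}
where k_λ is the size of the *largest* Jordan block for λ (equivalently, the smallest k with (A − λI)^k v = 0 for every generalised eigenvector v of λ).

  λ = 6: largest Jordan block has size 2, contributing (x − 6)^2

So m_A(x) = (x - 6)^2 = x^2 - 12*x + 36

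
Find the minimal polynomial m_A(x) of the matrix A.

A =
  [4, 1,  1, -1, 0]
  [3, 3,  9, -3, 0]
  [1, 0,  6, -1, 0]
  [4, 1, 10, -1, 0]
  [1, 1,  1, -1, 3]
x^3 - 9*x^2 + 27*x - 27

The characteristic polynomial is χ_A(x) = (x - 3)^5, so the eigenvalues are known. The minimal polynomial is
  m_A(x) = Π_λ (x − λ)^{k_λ}
where k_λ is the size of the *largest* Jordan block for λ (equivalently, the smallest k with (A − λI)^k v = 0 for every generalised eigenvector v of λ).

  λ = 3: largest Jordan block has size 3, contributing (x − 3)^3

So m_A(x) = (x - 3)^3 = x^3 - 9*x^2 + 27*x - 27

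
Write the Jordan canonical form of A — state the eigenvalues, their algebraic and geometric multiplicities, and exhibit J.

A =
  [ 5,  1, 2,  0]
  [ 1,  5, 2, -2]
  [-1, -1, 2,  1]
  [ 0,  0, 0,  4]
J_2(4) ⊕ J_2(4)

The characteristic polynomial is
  det(x·I − A) = x^4 - 16*x^3 + 96*x^2 - 256*x + 256 = (x - 4)^4

Eigenvalues and multiplicities (the geometric multiplicity of λ is n − rank(A − λI), which equals the number of Jordan blocks for λ):
  λ = 4: algebraic multiplicity = 4, geometric multiplicity = 2

Determining the block sizes for each eigenvalue:
  λ = 4: with am = 4 and gm = 2, the partition is not yet determined (e.g. several partitions of 4 into 2 parts exist). Let N = A − (4)·I. Computing rank(N^1) = 2, rank(N^2) = 0; the number of blocks of size ≥ j is rank(N^{j−1}) − rank(N^j), giving [2, 2]. So we have 2 block(s) of size 2 → block sizes [2, 2]

Assembling the blocks gives a Jordan form
J =
  [4, 1, 0, 0]
  [0, 4, 0, 0]
  [0, 0, 4, 1]
  [0, 0, 0, 4]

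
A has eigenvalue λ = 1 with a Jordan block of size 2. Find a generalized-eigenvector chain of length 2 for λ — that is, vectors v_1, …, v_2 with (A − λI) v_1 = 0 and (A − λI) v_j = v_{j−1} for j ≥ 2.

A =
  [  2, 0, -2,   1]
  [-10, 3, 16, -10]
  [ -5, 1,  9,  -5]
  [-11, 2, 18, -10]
A Jordan chain for λ = 1 of length 2:
v_1 = (1, -10, -5, -11)ᵀ
v_2 = (1, 0, 0, 0)ᵀ

Let N = A − (1)·I. We want v_2 with N^2 v_2 = 0 but N^1 v_2 ≠ 0; then v_{j-1} := N · v_j for j = 2, …, 2.

Pick v_2 = (1, 0, 0, 0)ᵀ.
Then v_1 = N · v_2 = (1, -10, -5, -11)ᵀ.

Sanity check: (A − (1)·I) v_1 = (0, 0, 0, 0)ᵀ = 0. ✓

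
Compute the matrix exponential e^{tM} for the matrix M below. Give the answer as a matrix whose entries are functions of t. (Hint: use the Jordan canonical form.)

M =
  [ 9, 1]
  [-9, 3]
e^{tM} =
  [3*t*exp(6*t) + exp(6*t), t*exp(6*t)]
  [-9*t*exp(6*t), -3*t*exp(6*t) + exp(6*t)]

Strategy: write M = P · J · P⁻¹ where J is a Jordan canonical form, so e^{tM} = P · e^{tJ} · P⁻¹, and e^{tJ} can be computed block-by-block.

M has Jordan form
J =
  [6, 1]
  [0, 6]
(up to reordering of blocks).

Per-block formulas:
  For a 2×2 Jordan block J_2(6): exp(t · J_2(6)) = e^(6t)·(I + t·N), where N is the 2×2 nilpotent shift.

After assembling e^{tJ} and conjugating by P, we get:

e^{tM} =
  [3*t*exp(6*t) + exp(6*t), t*exp(6*t)]
  [-9*t*exp(6*t), -3*t*exp(6*t) + exp(6*t)]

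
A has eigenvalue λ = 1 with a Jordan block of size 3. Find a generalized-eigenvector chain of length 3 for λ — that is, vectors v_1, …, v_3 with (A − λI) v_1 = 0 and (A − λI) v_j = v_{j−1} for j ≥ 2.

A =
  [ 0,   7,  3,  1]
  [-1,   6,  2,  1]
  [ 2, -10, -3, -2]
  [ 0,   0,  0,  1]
A Jordan chain for λ = 1 of length 3:
v_1 = (-2, -2, 4, 0)ᵀ
v_2 = (7, 5, -10, 0)ᵀ
v_3 = (0, 1, 0, 0)ᵀ

Let N = A − (1)·I. We want v_3 with N^3 v_3 = 0 but N^2 v_3 ≠ 0; then v_{j-1} := N · v_j for j = 3, …, 2.

Pick v_3 = (0, 1, 0, 0)ᵀ.
Then v_2 = N · v_3 = (7, 5, -10, 0)ᵀ.
Then v_1 = N · v_2 = (-2, -2, 4, 0)ᵀ.

Sanity check: (A − (1)·I) v_1 = (0, 0, 0, 0)ᵀ = 0. ✓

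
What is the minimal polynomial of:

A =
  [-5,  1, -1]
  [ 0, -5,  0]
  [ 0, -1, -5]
x^3 + 15*x^2 + 75*x + 125

The characteristic polynomial is χ_A(x) = (x + 5)^3, so the eigenvalues are known. The minimal polynomial is
  m_A(x) = Π_λ (x − λ)^{k_λ}
where k_λ is the size of the *largest* Jordan block for λ (equivalently, the smallest k with (A − λI)^k v = 0 for every generalised eigenvector v of λ).

  λ = -5: largest Jordan block has size 3, contributing (x + 5)^3

So m_A(x) = (x + 5)^3 = x^3 + 15*x^2 + 75*x + 125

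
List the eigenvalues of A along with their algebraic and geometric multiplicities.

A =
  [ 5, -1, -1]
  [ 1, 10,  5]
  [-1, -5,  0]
λ = 5: alg = 3, geom = 1

Step 1 — factor the characteristic polynomial to read off the algebraic multiplicities:
  χ_A(x) = (x - 5)^3

Step 2 — compute geometric multiplicities via the rank-nullity identity g(λ) = n − rank(A − λI):
  rank(A − (5)·I) = 2, so dim ker(A − (5)·I) = n − 2 = 1

Summary:
  λ = 5: algebraic multiplicity = 3, geometric multiplicity = 1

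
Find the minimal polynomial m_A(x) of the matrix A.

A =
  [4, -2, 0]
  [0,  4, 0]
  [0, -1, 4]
x^2 - 8*x + 16

The characteristic polynomial is χ_A(x) = (x - 4)^3, so the eigenvalues are known. The minimal polynomial is
  m_A(x) = Π_λ (x − λ)^{k_λ}
where k_λ is the size of the *largest* Jordan block for λ (equivalently, the smallest k with (A − λI)^k v = 0 for every generalised eigenvector v of λ).

  λ = 4: largest Jordan block has size 2, contributing (x − 4)^2

So m_A(x) = (x - 4)^2 = x^2 - 8*x + 16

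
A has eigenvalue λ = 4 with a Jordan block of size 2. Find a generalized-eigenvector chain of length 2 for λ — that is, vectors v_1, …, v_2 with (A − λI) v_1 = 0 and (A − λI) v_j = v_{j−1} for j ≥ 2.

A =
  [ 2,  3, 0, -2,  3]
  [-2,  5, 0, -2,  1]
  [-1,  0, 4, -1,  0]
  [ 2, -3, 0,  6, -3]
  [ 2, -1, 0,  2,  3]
A Jordan chain for λ = 4 of length 2:
v_1 = (-2, -2, -1, 2, 2)ᵀ
v_2 = (1, 0, 0, 0, 0)ᵀ

Let N = A − (4)·I. We want v_2 with N^2 v_2 = 0 but N^1 v_2 ≠ 0; then v_{j-1} := N · v_j for j = 2, …, 2.

Pick v_2 = (1, 0, 0, 0, 0)ᵀ.
Then v_1 = N · v_2 = (-2, -2, -1, 2, 2)ᵀ.

Sanity check: (A − (4)·I) v_1 = (0, 0, 0, 0, 0)ᵀ = 0. ✓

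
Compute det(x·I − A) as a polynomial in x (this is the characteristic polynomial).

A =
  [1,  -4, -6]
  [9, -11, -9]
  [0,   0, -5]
x^3 + 15*x^2 + 75*x + 125

Expanding det(x·I − A) (e.g. by cofactor expansion or by noting that A is similar to its Jordan form J, which has the same characteristic polynomial as A) gives
  χ_A(x) = x^3 + 15*x^2 + 75*x + 125
which factors as (x + 5)^3. The eigenvalues (with algebraic multiplicities) are λ = -5 with multiplicity 3.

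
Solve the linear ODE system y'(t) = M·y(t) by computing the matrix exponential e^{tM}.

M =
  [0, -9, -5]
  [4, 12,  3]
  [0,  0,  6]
e^{tM} =
  [-6*t*exp(6*t) + exp(6*t), -9*t*exp(6*t), 3*t^2*exp(6*t)/2 - 5*t*exp(6*t)]
  [4*t*exp(6*t), 6*t*exp(6*t) + exp(6*t), -t^2*exp(6*t) + 3*t*exp(6*t)]
  [0, 0, exp(6*t)]

Strategy: write M = P · J · P⁻¹ where J is a Jordan canonical form, so e^{tM} = P · e^{tJ} · P⁻¹, and e^{tJ} can be computed block-by-block.

M has Jordan form
J =
  [6, 1, 0]
  [0, 6, 1]
  [0, 0, 6]
(up to reordering of blocks).

Per-block formulas:
  For a 3×3 Jordan block J_3(6): exp(t · J_3(6)) = e^(6t)·(I + t·N + (t^2/2)·N^2), where N is the 3×3 nilpotent shift.

After assembling e^{tJ} and conjugating by P, we get:

e^{tM} =
  [-6*t*exp(6*t) + exp(6*t), -9*t*exp(6*t), 3*t^2*exp(6*t)/2 - 5*t*exp(6*t)]
  [4*t*exp(6*t), 6*t*exp(6*t) + exp(6*t), -t^2*exp(6*t) + 3*t*exp(6*t)]
  [0, 0, exp(6*t)]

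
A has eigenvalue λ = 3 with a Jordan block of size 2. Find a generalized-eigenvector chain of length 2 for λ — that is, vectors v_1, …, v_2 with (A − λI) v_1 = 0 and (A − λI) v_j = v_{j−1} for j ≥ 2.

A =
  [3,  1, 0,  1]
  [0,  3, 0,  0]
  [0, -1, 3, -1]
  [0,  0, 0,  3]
A Jordan chain for λ = 3 of length 2:
v_1 = (1, 0, -1, 0)ᵀ
v_2 = (0, 1, 0, 0)ᵀ

Let N = A − (3)·I. We want v_2 with N^2 v_2 = 0 but N^1 v_2 ≠ 0; then v_{j-1} := N · v_j for j = 2, …, 2.

Pick v_2 = (0, 1, 0, 0)ᵀ.
Then v_1 = N · v_2 = (1, 0, -1, 0)ᵀ.

Sanity check: (A − (3)·I) v_1 = (0, 0, 0, 0)ᵀ = 0. ✓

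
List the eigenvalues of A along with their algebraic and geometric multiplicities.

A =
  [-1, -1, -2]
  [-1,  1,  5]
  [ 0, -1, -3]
λ = -1: alg = 3, geom = 1

Step 1 — factor the characteristic polynomial to read off the algebraic multiplicities:
  χ_A(x) = (x + 1)^3

Step 2 — compute geometric multiplicities via the rank-nullity identity g(λ) = n − rank(A − λI):
  rank(A − (-1)·I) = 2, so dim ker(A − (-1)·I) = n − 2 = 1

Summary:
  λ = -1: algebraic multiplicity = 3, geometric multiplicity = 1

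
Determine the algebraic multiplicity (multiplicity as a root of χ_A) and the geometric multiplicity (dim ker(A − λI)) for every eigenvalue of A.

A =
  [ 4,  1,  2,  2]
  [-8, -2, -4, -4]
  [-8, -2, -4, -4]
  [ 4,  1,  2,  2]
λ = 0: alg = 4, geom = 3

Step 1 — factor the characteristic polynomial to read off the algebraic multiplicities:
  χ_A(x) = x^4

Step 2 — compute geometric multiplicities via the rank-nullity identity g(λ) = n − rank(A − λI):
  rank(A − (0)·I) = 1, so dim ker(A − (0)·I) = n − 1 = 3

Summary:
  λ = 0: algebraic multiplicity = 4, geometric multiplicity = 3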